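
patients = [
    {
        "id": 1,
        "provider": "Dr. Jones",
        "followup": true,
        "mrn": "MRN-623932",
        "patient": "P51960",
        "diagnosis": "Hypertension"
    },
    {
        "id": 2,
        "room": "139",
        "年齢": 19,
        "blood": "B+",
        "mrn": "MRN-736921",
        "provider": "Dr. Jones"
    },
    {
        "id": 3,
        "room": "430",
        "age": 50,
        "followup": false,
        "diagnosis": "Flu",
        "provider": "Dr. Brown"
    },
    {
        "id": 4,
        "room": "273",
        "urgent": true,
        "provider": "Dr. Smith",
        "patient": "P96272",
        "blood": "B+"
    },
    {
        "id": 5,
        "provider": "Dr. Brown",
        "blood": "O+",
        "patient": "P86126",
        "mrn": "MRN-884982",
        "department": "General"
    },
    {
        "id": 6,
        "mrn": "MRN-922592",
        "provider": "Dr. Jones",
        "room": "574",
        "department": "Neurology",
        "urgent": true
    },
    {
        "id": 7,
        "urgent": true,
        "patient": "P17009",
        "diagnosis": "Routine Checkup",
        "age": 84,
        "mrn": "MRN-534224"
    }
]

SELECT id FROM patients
[1, 2, 3, 4, 5, 6, 7]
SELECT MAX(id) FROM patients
7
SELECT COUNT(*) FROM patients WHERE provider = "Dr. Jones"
3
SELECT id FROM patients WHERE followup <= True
[1, 3]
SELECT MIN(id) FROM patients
1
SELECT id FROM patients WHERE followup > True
[]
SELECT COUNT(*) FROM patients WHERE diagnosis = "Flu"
1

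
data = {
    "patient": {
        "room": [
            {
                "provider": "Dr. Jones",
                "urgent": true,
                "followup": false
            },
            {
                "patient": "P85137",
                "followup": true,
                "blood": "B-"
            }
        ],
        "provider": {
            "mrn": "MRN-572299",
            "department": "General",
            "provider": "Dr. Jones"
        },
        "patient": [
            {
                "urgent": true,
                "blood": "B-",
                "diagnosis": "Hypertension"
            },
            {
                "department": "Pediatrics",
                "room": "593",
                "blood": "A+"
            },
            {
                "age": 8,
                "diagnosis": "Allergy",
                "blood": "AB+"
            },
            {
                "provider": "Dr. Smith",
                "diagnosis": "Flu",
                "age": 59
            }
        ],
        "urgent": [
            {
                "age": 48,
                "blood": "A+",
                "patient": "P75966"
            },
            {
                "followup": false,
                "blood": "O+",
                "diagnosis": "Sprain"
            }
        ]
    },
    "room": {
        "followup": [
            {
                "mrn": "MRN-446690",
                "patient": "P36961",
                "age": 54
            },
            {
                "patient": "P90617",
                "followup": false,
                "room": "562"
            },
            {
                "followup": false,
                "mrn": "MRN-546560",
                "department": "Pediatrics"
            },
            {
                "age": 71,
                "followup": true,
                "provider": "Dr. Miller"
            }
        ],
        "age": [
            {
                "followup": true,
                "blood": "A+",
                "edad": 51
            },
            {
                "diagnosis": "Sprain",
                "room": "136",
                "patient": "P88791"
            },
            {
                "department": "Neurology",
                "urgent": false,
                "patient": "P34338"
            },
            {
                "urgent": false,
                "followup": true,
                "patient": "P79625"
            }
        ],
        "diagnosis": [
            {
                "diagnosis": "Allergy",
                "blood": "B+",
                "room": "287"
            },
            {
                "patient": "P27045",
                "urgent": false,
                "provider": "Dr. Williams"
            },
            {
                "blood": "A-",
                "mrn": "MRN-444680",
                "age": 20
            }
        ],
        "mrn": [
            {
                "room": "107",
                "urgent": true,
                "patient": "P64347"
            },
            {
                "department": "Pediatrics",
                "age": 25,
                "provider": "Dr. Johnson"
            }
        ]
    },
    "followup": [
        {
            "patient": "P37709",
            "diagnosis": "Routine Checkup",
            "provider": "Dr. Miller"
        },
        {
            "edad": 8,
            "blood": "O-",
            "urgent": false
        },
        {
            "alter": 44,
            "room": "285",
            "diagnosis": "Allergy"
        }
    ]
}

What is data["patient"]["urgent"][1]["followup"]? False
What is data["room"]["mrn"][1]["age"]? 25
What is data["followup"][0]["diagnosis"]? "Routine Checkup"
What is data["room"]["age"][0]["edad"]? 51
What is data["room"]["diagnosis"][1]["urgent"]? False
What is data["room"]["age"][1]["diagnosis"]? "Sprain"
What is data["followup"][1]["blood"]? "O-"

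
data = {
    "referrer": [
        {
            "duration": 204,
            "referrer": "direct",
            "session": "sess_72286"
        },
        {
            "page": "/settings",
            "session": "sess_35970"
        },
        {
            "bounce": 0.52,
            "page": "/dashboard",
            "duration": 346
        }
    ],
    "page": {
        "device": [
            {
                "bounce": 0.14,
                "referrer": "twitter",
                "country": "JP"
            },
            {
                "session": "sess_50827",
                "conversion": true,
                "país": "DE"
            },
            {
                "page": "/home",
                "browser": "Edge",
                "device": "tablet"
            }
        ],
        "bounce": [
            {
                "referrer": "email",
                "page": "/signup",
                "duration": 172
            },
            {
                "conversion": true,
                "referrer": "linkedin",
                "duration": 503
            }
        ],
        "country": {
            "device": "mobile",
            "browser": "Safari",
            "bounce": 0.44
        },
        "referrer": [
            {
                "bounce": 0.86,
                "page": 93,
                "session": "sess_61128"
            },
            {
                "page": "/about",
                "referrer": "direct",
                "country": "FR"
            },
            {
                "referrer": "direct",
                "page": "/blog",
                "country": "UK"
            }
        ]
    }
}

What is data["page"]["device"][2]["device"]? "tablet"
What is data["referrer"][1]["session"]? "sess_35970"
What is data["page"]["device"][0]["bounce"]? 0.14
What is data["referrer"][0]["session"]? "sess_72286"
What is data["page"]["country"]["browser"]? "Safari"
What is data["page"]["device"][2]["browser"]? "Edge"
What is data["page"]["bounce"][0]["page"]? "/signup"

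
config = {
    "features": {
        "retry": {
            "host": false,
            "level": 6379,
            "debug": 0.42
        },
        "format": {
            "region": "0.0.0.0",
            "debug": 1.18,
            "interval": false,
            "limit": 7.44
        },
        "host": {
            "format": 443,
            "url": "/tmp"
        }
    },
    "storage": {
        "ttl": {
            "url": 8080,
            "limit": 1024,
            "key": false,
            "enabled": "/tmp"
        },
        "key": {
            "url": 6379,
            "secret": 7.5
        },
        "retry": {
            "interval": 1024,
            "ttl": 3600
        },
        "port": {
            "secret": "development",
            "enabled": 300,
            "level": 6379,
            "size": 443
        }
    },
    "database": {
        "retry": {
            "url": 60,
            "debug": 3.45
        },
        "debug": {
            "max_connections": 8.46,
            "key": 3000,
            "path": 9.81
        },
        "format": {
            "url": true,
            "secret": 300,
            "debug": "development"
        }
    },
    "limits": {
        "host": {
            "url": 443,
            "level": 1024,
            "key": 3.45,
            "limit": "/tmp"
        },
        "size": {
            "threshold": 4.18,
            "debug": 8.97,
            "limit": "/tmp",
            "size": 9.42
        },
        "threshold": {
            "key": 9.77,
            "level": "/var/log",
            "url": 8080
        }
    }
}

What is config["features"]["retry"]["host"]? False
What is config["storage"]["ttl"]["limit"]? 1024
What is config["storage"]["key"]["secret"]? 7.5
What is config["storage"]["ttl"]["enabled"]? "/tmp"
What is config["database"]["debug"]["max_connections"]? 8.46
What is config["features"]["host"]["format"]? 443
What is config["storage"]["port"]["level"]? 6379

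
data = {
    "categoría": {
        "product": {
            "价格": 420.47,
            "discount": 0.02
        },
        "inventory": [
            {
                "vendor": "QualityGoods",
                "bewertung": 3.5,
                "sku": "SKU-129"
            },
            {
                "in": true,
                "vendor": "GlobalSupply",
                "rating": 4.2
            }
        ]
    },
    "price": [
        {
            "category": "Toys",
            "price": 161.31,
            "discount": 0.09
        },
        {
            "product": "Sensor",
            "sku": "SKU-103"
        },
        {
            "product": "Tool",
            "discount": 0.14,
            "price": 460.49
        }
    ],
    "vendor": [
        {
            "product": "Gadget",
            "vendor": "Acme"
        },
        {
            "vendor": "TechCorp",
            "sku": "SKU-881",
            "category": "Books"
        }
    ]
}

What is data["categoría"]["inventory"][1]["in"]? True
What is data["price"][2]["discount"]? 0.14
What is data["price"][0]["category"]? "Toys"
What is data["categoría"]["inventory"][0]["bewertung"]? 3.5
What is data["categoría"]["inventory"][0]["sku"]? "SKU-129"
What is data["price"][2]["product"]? "Tool"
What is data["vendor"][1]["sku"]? "SKU-881"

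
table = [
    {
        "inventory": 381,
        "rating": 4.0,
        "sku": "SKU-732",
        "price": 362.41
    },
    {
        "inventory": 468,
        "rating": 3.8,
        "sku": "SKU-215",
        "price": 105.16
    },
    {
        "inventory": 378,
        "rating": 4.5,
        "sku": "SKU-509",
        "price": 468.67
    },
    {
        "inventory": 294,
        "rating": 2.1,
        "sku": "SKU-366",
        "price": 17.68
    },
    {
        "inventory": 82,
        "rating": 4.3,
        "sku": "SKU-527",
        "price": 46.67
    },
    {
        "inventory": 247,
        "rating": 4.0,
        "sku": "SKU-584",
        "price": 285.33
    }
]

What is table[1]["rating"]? 3.8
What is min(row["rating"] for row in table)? 2.1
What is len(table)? 6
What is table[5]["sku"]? "SKU-584"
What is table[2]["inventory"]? 378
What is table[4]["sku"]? "SKU-527"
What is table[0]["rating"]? 4.0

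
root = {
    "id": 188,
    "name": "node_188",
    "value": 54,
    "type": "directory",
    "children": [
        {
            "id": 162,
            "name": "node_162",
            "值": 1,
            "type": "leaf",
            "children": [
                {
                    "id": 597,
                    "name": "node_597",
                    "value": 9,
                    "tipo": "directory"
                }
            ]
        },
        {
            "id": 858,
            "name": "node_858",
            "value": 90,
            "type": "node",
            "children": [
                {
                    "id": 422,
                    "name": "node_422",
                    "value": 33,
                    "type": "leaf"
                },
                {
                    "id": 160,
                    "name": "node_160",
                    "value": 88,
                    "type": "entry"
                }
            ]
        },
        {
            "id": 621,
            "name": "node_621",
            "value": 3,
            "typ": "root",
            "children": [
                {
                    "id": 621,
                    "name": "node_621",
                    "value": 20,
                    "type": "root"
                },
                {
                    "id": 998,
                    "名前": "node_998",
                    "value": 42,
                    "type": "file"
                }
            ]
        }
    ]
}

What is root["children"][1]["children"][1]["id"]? 160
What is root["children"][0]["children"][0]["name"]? "node_597"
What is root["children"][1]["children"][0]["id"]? 422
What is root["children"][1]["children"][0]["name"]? "node_422"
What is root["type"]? "directory"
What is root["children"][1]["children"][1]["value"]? 88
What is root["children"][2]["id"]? 621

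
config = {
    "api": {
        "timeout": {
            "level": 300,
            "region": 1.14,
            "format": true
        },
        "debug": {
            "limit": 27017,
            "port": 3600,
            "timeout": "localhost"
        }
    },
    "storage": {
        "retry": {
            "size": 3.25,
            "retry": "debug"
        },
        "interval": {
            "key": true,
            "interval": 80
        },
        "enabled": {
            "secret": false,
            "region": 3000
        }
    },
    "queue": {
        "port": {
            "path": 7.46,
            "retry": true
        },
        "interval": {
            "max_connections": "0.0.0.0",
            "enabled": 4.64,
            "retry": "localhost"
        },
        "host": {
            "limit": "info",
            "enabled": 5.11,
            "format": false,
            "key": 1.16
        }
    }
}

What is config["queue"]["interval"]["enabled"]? 4.64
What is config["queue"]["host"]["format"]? False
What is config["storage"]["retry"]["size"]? 3.25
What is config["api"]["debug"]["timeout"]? "localhost"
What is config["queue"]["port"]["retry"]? True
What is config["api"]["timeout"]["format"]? True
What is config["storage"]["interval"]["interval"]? 80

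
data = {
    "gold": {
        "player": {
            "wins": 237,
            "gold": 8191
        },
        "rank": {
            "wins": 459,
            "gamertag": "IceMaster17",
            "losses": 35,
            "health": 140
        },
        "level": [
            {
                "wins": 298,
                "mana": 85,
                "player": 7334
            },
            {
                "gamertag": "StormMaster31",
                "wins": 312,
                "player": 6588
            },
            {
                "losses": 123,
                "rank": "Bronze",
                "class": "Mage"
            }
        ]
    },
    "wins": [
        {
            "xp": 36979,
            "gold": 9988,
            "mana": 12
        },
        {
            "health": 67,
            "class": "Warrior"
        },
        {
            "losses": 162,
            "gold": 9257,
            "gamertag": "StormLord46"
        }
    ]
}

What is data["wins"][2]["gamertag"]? "StormLord46"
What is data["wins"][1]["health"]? 67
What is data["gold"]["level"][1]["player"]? 6588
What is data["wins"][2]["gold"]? 9257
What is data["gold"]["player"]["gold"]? 8191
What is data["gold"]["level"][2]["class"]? "Mage"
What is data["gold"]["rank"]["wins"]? 459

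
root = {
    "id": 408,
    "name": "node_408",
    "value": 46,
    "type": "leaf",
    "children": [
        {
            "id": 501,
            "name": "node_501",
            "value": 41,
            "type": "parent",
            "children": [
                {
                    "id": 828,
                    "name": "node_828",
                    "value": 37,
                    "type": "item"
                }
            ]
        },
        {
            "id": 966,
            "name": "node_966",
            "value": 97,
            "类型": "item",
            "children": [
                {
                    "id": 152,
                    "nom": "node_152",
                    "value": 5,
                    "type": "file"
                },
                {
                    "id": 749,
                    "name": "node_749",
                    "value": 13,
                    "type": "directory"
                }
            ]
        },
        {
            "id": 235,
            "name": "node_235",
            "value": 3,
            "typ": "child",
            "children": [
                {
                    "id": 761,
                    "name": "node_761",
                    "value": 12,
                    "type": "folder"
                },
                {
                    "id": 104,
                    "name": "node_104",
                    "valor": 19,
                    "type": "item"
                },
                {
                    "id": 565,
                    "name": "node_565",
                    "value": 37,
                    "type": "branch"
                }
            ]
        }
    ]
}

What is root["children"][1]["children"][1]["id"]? 749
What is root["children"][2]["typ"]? "child"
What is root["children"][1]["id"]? 966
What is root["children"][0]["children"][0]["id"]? 828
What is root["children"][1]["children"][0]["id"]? 152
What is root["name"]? "node_408"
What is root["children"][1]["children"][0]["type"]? "file"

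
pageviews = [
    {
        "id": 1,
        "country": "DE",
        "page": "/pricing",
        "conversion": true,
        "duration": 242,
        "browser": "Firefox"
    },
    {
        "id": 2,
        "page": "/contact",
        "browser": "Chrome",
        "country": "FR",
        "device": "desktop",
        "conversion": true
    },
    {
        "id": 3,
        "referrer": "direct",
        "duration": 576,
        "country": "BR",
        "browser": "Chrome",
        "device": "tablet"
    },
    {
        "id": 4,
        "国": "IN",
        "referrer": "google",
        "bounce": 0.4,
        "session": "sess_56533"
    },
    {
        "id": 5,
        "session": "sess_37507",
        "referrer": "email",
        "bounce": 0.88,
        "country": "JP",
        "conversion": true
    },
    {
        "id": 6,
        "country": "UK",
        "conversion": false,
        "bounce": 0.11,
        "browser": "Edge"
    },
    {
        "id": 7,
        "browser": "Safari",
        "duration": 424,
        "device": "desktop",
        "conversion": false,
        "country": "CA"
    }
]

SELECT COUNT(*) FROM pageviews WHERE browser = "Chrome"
2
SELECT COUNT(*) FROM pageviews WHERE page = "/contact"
1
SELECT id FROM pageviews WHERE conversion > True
[]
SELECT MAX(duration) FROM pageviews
576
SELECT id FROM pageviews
[1, 2, 3, 4, 5, 6, 7]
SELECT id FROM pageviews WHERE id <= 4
[1, 2, 3, 4]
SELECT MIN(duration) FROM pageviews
242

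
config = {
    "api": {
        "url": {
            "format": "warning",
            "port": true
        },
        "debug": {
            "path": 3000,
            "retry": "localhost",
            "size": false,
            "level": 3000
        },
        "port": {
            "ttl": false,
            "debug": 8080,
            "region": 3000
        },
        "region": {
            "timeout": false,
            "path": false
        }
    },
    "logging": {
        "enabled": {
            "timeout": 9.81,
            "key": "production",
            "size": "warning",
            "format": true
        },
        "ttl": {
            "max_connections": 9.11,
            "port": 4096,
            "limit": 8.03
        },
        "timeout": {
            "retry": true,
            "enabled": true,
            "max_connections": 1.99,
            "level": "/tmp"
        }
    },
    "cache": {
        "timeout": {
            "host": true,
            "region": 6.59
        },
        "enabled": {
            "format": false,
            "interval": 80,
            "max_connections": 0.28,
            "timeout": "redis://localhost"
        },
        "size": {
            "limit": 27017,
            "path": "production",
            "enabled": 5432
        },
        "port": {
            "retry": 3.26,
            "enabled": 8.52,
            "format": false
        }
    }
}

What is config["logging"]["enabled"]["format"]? True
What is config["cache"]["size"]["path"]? "production"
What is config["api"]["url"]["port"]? True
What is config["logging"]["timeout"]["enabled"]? True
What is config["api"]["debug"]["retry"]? "localhost"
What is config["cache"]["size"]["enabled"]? 5432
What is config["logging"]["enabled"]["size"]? "warning"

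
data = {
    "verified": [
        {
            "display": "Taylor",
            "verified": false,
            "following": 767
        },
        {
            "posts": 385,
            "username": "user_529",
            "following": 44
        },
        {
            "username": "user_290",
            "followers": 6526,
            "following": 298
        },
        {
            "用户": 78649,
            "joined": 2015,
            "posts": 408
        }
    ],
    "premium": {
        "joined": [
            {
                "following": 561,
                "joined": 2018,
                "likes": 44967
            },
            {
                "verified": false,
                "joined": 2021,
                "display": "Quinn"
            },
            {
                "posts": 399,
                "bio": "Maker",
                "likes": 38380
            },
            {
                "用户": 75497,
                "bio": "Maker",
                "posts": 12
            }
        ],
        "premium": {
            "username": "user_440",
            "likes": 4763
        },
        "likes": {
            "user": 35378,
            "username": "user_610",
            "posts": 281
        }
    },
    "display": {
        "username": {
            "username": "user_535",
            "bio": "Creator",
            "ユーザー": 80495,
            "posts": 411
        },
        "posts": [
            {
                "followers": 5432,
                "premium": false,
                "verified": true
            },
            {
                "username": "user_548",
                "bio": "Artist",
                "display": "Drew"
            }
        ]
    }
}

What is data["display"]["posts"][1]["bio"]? "Artist"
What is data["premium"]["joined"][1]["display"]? "Quinn"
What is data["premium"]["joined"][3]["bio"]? "Maker"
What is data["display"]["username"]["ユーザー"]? 80495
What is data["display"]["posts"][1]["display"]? "Drew"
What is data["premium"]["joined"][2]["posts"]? 399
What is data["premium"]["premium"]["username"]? "user_440"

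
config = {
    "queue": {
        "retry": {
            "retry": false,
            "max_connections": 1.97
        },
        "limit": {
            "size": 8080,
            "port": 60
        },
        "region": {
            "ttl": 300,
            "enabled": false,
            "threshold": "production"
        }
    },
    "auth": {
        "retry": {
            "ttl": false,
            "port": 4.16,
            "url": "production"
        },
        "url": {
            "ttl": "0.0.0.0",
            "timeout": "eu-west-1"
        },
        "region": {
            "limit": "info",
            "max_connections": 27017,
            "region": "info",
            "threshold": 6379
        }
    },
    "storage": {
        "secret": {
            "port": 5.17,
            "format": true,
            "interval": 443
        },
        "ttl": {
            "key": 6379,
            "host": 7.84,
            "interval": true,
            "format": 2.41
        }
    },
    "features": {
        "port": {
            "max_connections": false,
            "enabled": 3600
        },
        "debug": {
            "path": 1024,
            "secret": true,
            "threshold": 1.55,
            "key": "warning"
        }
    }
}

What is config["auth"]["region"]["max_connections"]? 27017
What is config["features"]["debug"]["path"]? 1024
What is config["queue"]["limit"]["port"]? 60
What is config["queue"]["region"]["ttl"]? 300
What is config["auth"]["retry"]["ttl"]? False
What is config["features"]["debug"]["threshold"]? 1.55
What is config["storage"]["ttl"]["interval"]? True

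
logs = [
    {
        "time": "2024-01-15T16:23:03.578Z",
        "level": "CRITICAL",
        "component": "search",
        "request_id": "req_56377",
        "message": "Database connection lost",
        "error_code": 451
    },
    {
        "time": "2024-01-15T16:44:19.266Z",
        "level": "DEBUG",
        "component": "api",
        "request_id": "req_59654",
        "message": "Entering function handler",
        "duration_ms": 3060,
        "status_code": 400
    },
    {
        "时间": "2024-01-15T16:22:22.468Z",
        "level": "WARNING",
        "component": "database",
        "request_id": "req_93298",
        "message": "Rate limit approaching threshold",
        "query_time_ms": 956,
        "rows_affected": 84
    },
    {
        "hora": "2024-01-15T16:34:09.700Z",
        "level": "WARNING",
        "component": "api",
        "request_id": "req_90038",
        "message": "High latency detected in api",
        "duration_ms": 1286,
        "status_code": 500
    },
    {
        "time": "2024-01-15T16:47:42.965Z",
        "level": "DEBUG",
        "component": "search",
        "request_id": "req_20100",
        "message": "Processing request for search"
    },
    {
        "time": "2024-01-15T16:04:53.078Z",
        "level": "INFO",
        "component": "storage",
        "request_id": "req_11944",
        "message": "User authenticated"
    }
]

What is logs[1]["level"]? "DEBUG"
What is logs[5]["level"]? "INFO"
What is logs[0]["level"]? "CRITICAL"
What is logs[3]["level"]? "WARNING"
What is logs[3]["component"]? "api"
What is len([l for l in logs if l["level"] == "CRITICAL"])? 1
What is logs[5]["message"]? "User authenticated"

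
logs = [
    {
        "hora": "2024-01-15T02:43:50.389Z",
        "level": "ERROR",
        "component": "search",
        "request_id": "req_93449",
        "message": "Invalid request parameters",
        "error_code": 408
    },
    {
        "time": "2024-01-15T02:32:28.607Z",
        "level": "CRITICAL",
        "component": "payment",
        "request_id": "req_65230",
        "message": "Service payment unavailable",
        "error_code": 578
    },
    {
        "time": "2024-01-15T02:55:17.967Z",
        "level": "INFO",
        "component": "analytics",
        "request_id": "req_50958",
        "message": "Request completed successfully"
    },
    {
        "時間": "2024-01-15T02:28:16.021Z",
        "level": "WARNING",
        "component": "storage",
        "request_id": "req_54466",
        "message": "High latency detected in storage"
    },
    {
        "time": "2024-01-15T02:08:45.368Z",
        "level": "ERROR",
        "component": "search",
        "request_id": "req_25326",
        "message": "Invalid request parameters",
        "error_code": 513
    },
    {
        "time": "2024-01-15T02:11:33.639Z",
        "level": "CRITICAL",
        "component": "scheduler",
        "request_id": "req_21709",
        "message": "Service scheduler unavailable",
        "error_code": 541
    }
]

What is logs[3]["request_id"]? "req_54466"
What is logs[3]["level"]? "WARNING"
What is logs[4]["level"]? "ERROR"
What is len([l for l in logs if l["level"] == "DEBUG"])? 0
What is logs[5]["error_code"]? 541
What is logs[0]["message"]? "Invalid request parameters"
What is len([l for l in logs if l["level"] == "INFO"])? 1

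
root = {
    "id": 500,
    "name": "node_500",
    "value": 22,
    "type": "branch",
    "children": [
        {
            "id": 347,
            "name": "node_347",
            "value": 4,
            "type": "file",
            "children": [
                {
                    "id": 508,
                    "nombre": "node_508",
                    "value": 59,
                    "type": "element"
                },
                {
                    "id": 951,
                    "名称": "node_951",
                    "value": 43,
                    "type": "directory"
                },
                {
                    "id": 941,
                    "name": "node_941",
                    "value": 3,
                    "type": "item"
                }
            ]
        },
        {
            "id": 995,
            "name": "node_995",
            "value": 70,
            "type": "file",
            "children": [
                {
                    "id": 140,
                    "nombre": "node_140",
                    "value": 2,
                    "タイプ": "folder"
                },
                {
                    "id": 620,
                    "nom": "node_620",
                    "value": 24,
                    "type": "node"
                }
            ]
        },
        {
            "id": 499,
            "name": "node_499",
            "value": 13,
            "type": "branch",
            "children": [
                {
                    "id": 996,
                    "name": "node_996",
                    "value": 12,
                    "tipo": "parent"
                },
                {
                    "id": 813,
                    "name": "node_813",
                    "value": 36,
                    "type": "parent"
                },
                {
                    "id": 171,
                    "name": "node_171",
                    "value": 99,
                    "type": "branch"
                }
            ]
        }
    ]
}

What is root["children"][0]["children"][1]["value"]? 43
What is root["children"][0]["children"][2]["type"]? "item"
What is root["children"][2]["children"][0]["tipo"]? "parent"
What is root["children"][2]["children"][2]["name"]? "node_171"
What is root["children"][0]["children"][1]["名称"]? "node_951"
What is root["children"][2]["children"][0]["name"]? "node_996"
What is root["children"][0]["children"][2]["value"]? 3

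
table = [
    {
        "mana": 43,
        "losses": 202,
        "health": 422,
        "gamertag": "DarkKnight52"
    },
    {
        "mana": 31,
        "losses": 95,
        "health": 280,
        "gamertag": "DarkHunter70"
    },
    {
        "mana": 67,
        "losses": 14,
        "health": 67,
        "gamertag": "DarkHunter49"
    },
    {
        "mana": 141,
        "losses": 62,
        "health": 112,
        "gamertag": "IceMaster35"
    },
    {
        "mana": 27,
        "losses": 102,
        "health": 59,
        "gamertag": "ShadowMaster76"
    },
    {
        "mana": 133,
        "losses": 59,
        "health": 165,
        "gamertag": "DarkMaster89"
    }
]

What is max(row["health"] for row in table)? 422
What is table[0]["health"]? 422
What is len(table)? 6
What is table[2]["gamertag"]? "DarkHunter49"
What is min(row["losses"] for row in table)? 14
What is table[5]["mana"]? 133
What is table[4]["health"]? 59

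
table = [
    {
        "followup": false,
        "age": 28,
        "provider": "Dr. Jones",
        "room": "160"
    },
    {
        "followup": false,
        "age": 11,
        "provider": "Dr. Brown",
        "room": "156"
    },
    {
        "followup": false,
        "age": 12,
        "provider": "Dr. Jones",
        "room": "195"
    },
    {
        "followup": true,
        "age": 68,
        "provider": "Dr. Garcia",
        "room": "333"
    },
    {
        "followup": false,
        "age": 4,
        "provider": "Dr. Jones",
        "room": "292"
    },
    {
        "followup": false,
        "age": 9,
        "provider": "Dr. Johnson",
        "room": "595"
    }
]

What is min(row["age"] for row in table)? 4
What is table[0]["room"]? "160"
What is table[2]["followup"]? False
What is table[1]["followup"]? False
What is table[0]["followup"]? False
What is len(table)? 6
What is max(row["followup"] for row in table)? True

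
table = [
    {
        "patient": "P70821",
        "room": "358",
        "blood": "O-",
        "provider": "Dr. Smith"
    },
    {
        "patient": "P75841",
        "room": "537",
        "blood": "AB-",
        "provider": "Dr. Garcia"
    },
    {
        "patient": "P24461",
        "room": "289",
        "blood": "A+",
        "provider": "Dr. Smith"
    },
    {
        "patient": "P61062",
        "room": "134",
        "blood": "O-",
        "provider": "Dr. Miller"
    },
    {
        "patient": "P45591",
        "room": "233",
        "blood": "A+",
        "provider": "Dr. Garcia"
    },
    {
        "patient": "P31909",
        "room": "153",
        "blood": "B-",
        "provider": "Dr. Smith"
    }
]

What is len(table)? 6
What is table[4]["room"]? "233"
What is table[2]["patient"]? "P24461"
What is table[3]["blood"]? "O-"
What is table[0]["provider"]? "Dr. Smith"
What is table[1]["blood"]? "AB-"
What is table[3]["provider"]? "Dr. Miller"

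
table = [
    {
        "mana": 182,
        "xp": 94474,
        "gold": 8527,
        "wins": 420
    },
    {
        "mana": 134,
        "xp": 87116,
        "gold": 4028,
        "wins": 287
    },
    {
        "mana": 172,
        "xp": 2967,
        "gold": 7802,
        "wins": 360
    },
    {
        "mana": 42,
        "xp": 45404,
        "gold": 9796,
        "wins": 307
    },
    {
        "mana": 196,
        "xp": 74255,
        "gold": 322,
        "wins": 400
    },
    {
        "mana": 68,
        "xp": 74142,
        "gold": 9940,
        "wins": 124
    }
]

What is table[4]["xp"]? 74255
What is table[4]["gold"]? 322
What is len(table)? 6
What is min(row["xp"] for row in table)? 2967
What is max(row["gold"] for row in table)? 9940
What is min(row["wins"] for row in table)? 124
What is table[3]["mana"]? 42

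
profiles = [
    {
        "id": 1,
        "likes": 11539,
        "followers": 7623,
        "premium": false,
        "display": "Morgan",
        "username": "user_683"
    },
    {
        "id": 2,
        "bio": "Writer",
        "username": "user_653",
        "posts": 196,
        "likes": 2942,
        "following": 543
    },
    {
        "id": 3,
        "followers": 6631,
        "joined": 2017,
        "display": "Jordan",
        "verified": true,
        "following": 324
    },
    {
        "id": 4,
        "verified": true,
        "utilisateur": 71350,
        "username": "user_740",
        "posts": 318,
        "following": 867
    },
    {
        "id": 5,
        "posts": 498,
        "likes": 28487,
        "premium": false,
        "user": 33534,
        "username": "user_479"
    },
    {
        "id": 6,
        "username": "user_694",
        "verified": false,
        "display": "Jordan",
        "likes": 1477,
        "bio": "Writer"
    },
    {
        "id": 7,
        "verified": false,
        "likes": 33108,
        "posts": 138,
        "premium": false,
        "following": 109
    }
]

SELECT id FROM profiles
[1, 2, 3, 4, 5, 6, 7]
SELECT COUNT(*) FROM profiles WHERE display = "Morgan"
1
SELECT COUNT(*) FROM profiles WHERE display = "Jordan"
2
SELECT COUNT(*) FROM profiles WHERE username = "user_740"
1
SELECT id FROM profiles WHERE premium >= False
[1, 5, 7]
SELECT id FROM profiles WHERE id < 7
[1, 2, 3, 4, 5, 6]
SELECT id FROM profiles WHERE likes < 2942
[6]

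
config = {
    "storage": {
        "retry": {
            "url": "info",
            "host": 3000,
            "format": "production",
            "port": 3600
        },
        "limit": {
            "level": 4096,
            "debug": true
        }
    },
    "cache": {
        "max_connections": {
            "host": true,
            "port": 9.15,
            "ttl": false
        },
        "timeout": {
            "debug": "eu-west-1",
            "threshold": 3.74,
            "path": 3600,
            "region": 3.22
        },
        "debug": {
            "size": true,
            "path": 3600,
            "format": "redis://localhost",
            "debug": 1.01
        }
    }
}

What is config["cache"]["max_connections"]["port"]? 9.15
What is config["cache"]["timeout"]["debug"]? "eu-west-1"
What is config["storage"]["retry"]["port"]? 3600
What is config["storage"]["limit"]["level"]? 4096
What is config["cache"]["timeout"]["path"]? 3600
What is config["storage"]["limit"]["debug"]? True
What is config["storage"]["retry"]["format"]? "production"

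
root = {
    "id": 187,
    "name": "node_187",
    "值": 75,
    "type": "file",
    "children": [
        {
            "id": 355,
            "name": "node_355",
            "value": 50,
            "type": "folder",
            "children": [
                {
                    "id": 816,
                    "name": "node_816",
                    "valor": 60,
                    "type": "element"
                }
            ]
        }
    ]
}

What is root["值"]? 75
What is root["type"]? "file"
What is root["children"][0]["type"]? "folder"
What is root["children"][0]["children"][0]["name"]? "node_816"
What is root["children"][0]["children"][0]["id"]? 816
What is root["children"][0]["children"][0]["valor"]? 60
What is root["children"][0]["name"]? "node_355"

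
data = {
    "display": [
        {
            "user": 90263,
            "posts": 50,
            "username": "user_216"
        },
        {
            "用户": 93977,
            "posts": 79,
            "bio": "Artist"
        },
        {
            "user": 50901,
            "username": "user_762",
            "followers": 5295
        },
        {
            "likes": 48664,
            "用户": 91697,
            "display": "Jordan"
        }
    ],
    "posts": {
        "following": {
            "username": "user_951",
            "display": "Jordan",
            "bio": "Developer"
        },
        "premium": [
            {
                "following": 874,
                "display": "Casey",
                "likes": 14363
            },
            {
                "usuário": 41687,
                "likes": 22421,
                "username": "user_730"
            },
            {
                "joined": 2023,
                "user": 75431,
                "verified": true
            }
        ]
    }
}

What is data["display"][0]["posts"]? 50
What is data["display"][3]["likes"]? 48664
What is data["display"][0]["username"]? "user_216"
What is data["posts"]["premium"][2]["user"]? 75431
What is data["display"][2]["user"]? 50901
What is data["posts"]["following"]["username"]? "user_951"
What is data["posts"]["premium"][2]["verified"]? True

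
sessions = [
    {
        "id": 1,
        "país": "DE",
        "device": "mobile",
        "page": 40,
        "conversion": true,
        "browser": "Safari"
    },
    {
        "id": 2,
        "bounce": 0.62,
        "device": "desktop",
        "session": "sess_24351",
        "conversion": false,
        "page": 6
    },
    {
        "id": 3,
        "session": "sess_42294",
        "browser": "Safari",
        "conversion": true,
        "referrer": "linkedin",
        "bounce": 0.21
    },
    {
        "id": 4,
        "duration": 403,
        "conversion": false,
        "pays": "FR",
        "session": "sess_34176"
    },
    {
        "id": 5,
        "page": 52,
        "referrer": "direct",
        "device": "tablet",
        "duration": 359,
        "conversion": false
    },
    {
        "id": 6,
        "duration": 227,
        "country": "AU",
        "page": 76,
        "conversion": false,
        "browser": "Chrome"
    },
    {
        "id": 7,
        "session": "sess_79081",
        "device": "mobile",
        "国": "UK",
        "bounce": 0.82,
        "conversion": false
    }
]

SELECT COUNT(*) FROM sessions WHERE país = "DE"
1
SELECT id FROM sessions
[1, 2, 3, 4, 5, 6, 7]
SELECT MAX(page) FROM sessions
76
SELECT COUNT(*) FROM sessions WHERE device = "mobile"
2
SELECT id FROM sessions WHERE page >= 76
[6]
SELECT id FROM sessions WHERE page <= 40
[1, 2]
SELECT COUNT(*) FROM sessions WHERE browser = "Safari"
2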